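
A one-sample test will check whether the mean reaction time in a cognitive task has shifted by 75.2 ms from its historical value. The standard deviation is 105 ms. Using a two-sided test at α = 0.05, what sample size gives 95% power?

For a one-sample z-test, n = ((z_{α/2} + z_β)·σ/δ)².
z_{α/2} = 1.960 (two-sided α = 0.05); z_β = 1.645 (power 95% → β = 0.05).
n = (3.605 × 105 / 75.2)² = 25.34
Round up: n = 26.

26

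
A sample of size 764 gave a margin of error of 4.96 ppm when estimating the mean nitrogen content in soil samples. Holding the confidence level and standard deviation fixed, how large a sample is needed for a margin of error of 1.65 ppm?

n = 6904

Margin of error scales as 1/√n, so n₂ = n₁·(E₁/E₂)².
n₂ = 764 × (4.96/1.65)² = 764 × 9.036 = 6903.50
Round up: n₂ = 6904.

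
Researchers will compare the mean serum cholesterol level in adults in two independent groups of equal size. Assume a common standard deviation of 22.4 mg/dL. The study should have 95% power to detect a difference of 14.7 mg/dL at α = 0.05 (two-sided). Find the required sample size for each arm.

For two equal groups, n per group = 2·((z_{α/2} + z_β)·σ/δ)².
z_{α/2} = 1.960; z_β = 1.645 (power 95%).
n = 2 × (3.605 × 22.4 / 14.7)² = 2 × 30.18 = 60.36
Round up: n = 61 per group.

61 per group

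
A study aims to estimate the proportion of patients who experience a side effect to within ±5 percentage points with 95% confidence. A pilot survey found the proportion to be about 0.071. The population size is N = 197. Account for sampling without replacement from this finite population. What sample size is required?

For a proportion with margin E = 0.05 at 95% confidence, z = 1.960.
n = p̂(1−p̂)(z/E)² = 0.071 × 0.929 × (1.960/0.05)² = 101.36 — call this n₀.
Finite-population correction with N = 197: n = n₀ / (1 + (n₀−1)/N) = 101.36 / 1.509 = 67.17
Round up: n = 68.

n = 68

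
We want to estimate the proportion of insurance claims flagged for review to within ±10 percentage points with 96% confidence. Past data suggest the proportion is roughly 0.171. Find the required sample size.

60

For a proportion with margin E = 0.1 at 96% confidence, z = 2.054.
n = p̂(1−p̂)(z/E)² = 0.171 × 0.829 × (2.054/0.1)² = 59.81
Round up: n = 60.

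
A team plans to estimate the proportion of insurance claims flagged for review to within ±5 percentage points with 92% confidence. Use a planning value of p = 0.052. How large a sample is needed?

For a proportion with margin E = 0.05 at 92% confidence, z = 1.751.
n = p̂(1−p̂)(z/E)² = 0.052 × 0.948 × (1.751/0.05)² = 60.46
Round up: n = 61.

n = 61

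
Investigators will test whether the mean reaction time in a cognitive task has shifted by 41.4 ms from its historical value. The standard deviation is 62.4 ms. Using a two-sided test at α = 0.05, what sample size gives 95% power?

For a one-sample z-test, n = ((z_{α/2} + z_β)·σ/δ)².
z_{α/2} = 1.960 (two-sided α = 0.05); z_β = 1.645 (power 95% → β = 0.05).
n = (3.605 × 62.4 / 41.4)² = 29.52
Round up: n = 30.

30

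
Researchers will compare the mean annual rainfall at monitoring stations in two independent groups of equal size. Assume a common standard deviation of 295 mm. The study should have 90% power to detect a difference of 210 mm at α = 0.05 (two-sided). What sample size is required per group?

For two equal groups, n per group = 2·((z_{α/2} + z_β)·σ/δ)².
z_{α/2} = 1.960; z_β = 1.282 (power 90%).
n = 2 × (3.242 × 295 / 210)² = 2 × 20.74 = 41.48
Round up: n = 42 per group.

42 per group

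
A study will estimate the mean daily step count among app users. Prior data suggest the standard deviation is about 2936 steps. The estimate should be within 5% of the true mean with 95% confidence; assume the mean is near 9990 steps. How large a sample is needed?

For a mean, the margin of error is E = z·σ/√n, so n = (zσ/E)².
At 95% confidence, z = 1.960.
E = 5% of 9990 = 499.5 steps.
n = (1.960 × 2936 / 499.5)² = 132.73
Round up: n = 133.

133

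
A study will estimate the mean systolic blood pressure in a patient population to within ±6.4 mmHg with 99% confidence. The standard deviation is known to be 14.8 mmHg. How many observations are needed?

36

For a mean, the margin of error is E = z·σ/√n, so n = (zσ/E)².
At 99% confidence, z = 2.576.
n = (2.576 × 14.8 / 6.4)² = 35.49
Round up: n = 36.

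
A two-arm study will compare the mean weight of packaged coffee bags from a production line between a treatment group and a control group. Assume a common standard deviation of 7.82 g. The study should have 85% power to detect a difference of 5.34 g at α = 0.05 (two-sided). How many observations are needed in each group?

For two equal groups, n per group = 2·((z_{α/2} + z_β)·σ/δ)².
z_{α/2} = 1.960; z_β = 1.036 (power 85%).
n = 2 × (2.996 × 7.82 / 5.34)² = 2 × 19.25 = 38.50
Round up: n = 39 per group.

39 per group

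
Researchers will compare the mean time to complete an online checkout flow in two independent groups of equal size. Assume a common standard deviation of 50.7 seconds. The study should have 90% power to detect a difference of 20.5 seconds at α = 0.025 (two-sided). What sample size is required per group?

For two equal groups, n per group = 2·((z_{α/2} + z_β)·σ/δ)².
z_{α/2} = 2.241; z_β = 1.282 (power 90%).
n = 2 × (3.523 × 50.7 / 20.5)² = 2 × 75.92 = 151.84
Round up: n = 152 per group.

152 per group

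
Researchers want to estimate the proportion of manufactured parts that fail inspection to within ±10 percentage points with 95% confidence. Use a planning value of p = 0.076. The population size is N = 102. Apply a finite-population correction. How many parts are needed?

22

For a proportion with margin E = 0.1 at 95% confidence, z = 1.960.
n = p̂(1−p̂)(z/E)² = 0.076 × 0.924 × (1.960/0.1)² = 26.98 — call this n₀.
Finite-population correction with N = 102: n = n₀ / (1 + (n₀−1)/N) = 26.98 / 1.255 = 21.50
Round up: n = 22.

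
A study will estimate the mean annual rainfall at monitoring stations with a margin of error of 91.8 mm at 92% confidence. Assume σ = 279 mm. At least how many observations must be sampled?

For a mean, the margin of error is E = z·σ/√n, so n = (zσ/E)².
At 92% confidence, z = 1.751.
n = (1.751 × 279 / 91.8)² = 28.32
Round up: n = 29.

n = 29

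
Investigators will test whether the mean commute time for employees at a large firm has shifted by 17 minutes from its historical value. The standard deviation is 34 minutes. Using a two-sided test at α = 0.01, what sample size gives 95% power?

72

For a one-sample z-test, n = ((z_{α/2} + z_β)·σ/δ)².
z_{α/2} = 2.576 (two-sided α = 0.01); z_β = 1.645 (power 95% → β = 0.05).
n = (4.221 × 34 / 17)² = 71.27
Round up: n = 72.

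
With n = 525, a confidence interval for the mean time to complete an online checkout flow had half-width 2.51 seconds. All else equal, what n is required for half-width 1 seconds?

3308

Margin of error scales as 1/√n, so n₂ = n₁·(E₁/E₂)².
n₂ = 525 × (2.51/1)² = 525 × 6.3 = 3307.50
Round up: n₂ = 3308.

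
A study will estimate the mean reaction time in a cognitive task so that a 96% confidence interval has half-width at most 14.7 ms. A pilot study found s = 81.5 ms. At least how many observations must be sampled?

For a mean, the margin of error is E = z·σ/√n, so n = (zσ/E)².
At 96% confidence, z = 2.054.
n = (2.054 × 81.5 / 14.7)² = 129.68
Round up: n = 130.

130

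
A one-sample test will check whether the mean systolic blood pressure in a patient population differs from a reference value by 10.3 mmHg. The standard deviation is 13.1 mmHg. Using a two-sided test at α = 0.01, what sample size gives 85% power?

n = 22

For a one-sample z-test, n = ((z_{α/2} + z_β)·σ/δ)².
z_{α/2} = 2.576 (two-sided α = 0.01); z_β = 1.036 (power 85% → β = 0.15).
n = (3.612 × 13.1 / 10.3)² = 21.10
Round up: n = 22.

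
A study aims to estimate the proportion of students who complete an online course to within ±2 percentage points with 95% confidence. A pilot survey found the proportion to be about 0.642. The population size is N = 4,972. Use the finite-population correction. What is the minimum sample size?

n = 1529

For a proportion with margin E = 0.02 at 95% confidence, z = 1.960.
n = p̂(1−p̂)(z/E)² = 0.642 × 0.358 × (1.960/0.02)² = 2207.34 — call this n₀.
Finite-population correction with N = 4,972: n = n₀ / (1 + (n₀−1)/N) = 2207.34 / 1.444 = 1528.63
Round up: n = 1529.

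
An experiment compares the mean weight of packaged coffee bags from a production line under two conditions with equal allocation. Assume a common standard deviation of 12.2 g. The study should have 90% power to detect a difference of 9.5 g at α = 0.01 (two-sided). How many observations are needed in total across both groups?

100 total

For two equal groups, n per group = 2·((z_{α/2} + z_β)·σ/δ)².
z_{α/2} = 2.576; z_β = 1.282 (power 90%).
n = 2 × (3.858 × 12.2 / 9.5)² = 2 × 24.55 = 49.10
Round up: n = 50 per group.
Total across both groups: 2 × 50 = 100.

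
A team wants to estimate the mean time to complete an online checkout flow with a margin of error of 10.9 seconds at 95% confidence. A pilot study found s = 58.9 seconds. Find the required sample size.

n = 113

For a mean, the margin of error is E = z·σ/√n, so n = (zσ/E)².
At 95% confidence, z = 1.960.
n = (1.960 × 58.9 / 10.9)² = 112.17
Round up: n = 113.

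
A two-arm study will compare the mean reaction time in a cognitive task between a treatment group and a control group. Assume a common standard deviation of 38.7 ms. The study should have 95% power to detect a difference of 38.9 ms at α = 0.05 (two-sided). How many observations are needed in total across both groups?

For two equal groups, n per group = 2·((z_{α/2} + z_β)·σ/δ)².
z_{α/2} = 1.960; z_β = 1.645 (power 95%).
n = 2 × (3.605 × 38.7 / 38.9)² = 2 × 12.86 = 25.72
Round up: n = 26 per group.
Total across both groups: 2 × 26 = 52.

52 total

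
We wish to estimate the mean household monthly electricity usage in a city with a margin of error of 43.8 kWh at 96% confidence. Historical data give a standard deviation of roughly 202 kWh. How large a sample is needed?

90

For a mean, the margin of error is E = z·σ/√n, so n = (zσ/E)².
At 96% confidence, z = 2.054.
n = (2.054 × 202 / 43.8)² = 89.73
Round up: n = 90.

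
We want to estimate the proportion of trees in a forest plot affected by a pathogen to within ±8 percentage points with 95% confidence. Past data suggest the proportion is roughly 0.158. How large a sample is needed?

n = 80

For a proportion with margin E = 0.08 at 95% confidence, z = 1.960.
n = p̂(1−p̂)(z/E)² = 0.158 × 0.842 × (1.960/0.08)² = 79.85
Round up: n = 80.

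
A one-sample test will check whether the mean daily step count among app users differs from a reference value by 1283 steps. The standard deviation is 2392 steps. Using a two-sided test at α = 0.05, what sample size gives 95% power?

46

For a one-sample z-test, n = ((z_{α/2} + z_β)·σ/δ)².
z_{α/2} = 1.960 (two-sided α = 0.05); z_β = 1.645 (power 95% → β = 0.05).
n = (3.605 × 2392 / 1283)² = 45.17
Round up: n = 46.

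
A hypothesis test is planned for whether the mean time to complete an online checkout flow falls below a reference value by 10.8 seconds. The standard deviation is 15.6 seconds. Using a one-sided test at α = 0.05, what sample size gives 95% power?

For a one-sample z-test, n = ((z_α + z_β)·σ/δ)².
z_α = 1.645 (one-sided α = 0.05); z_β = 1.645 (power 95% → β = 0.05).
n = (3.290 × 15.6 / 10.8)² = 22.58
Round up: n = 23.

23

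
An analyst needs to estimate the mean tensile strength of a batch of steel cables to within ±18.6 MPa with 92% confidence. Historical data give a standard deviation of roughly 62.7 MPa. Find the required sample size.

35

For a mean, the margin of error is E = z·σ/√n, so n = (zσ/E)².
At 92% confidence, z = 1.751.
n = (1.751 × 62.7 / 18.6)² = 34.84
Round up: n = 35.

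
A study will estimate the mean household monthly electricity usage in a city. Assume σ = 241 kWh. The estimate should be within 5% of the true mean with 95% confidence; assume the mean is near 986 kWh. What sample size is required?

92

For a mean, the margin of error is E = z·σ/√n, so n = (zσ/E)².
At 95% confidence, z = 1.960.
E = 5% of 986 = 49.3 kWh.
n = (1.960 × 241 / 49.3)² = 91.80
Round up: n = 92.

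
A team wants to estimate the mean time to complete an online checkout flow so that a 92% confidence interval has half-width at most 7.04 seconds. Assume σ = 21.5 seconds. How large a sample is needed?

29

For a mean, the margin of error is E = z·σ/√n, so n = (zσ/E)².
At 92% confidence, z = 1.751.
n = (1.751 × 21.5 / 7.04)² = 28.60
Round up: n = 29.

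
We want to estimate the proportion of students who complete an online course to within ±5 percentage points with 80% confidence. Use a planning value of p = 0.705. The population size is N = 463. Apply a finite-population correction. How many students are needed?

n = 106

For a proportion with margin E = 0.05 at 80% confidence, z = 1.282.
n = p̂(1−p̂)(z/E)² = 0.705 × 0.295 × (1.282/0.05)² = 136.72 — call this n₀.
Finite-population correction with N = 463: n = n₀ / (1 + (n₀−1)/N) = 136.72 / 1.293 = 105.74
Round up: n = 106.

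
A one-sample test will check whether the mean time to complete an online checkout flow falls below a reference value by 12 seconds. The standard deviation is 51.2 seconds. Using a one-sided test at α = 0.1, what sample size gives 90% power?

For a one-sample z-test, n = ((z_α + z_β)·σ/δ)².
z_α = 1.282 (one-sided α = 0.1); z_β = 1.282 (power 90% → β = 0.1).
n = (2.564 × 51.2 / 12)² = 119.68
Round up: n = 120.

120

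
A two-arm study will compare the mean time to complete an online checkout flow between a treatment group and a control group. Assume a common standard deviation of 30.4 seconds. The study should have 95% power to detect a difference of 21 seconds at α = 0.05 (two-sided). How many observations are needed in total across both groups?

110 total

For two equal groups, n per group = 2·((z_{α/2} + z_β)·σ/δ)².
z_{α/2} = 1.960; z_β = 1.645 (power 95%).
n = 2 × (3.605 × 30.4 / 21)² = 2 × 27.23 = 54.46
Round up: n = 55 per group.
Total across both groups: 2 × 55 = 110.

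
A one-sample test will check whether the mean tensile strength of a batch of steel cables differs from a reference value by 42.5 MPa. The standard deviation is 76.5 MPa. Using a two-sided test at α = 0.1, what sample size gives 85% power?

For a one-sample z-test, n = ((z_{α/2} + z_β)·σ/δ)².
z_{α/2} = 1.645 (two-sided α = 0.1); z_β = 1.036 (power 85% → β = 0.15).
n = (2.681 × 76.5 / 42.5)² = 23.29
Round up: n = 24.

n = 24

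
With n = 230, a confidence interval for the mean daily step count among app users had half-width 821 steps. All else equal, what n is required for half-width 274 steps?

2065

Margin of error scales as 1/√n, so n₂ = n₁·(E₁/E₂)².
n₂ = 230 × (821/274)² = 230 × 8.978 = 2064.94
Round up: n₂ = 2065.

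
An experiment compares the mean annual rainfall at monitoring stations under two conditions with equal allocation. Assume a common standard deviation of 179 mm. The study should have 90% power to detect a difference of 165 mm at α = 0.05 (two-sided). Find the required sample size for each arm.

For two equal groups, n per group = 2·((z_{α/2} + z_β)·σ/δ)².
z_{α/2} = 1.960; z_β = 1.282 (power 90%).
n = 2 × (3.242 × 179 / 165)² = 2 × 12.37 = 24.74
Round up: n = 25 per group.

25 per group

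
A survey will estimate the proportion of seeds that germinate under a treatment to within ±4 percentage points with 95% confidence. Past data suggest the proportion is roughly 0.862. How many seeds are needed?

n = 286

For a proportion with margin E = 0.04 at 95% confidence, z = 1.960.
n = p̂(1−p̂)(z/E)² = 0.862 × 0.138 × (1.960/0.04)² = 285.61
Round up: n = 286.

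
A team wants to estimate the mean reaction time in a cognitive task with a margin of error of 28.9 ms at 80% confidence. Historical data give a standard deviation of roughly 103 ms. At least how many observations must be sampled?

21

For a mean, the margin of error is E = z·σ/√n, so n = (zσ/E)².
At 80% confidence, z = 1.282.
n = (1.282 × 103 / 28.9)² = 20.88
Round up: n = 21.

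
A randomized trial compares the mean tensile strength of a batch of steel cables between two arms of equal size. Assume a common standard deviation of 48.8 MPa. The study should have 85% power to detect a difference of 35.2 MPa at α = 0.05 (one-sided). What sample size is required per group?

28 per group

For two equal groups, n per group = 2·((z_α + z_β)·σ/δ)².
z_α = 1.645; z_β = 1.036 (power 85%).
n = 2 × (2.681 × 48.8 / 35.2)² = 2 × 13.81 = 27.62
Round up: n = 28 per group.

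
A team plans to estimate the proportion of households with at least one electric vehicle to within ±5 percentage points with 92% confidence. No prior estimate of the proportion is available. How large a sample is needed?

307

For a proportion with margin E = 0.05 at 92% confidence, z = 1.751.
With no prior estimate, use p = 0.5, which maximizes p(1−p) at 0.25.
n = 0.25 × (z/E)² = 0.25 × (1.751/0.05)² = 306.60
Round up: n = 307.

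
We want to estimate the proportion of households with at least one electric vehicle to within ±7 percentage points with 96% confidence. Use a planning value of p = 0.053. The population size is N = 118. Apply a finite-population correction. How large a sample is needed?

For a proportion with margin E = 0.07 at 96% confidence, z = 2.054.
n = p̂(1−p̂)(z/E)² = 0.053 × 0.947 × (2.054/0.07)² = 43.21 — call this n₀.
Finite-population correction with N = 118: n = n₀ / (1 + (n₀−1)/N) = 43.21 / 1.358 = 31.82
Round up: n = 32.

n = 32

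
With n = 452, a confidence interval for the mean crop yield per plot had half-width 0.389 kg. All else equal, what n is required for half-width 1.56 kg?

Margin of error scales as 1/√n, so n₂ = n₁·(E₁/E₂)².
n₂ = 452 × (0.389/1.56)² = 452 × 0.06218 = 28.11
Round up: n₂ = 29.

n = 29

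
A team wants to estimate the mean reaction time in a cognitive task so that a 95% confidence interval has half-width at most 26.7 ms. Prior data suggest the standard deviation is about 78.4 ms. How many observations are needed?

For a mean, the margin of error is E = z·σ/√n, so n = (zσ/E)².
At 95% confidence, z = 1.960.
n = (1.960 × 78.4 / 26.7)² = 33.12
Round up: n = 34.

34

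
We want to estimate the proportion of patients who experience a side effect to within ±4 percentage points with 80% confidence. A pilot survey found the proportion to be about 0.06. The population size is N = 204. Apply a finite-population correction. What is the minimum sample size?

46

For a proportion with margin E = 0.04 at 80% confidence, z = 1.282.
n = p̂(1−p̂)(z/E)² = 0.06 × 0.94 × (1.282/0.04)² = 57.93 — call this n₀.
Finite-population correction with N = 204: n = n₀ / (1 + (n₀−1)/N) = 57.93 / 1.279 = 45.29
Round up: n = 46.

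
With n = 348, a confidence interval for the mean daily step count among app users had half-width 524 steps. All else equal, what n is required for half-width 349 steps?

Margin of error scales as 1/√n, so n₂ = n₁·(E₁/E₂)².
n₂ = 348 × (524/349)² = 348 × 2.254 = 784.39
Round up: n₂ = 785.

n = 785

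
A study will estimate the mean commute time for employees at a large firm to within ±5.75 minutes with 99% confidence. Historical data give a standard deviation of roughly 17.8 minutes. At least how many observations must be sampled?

64

For a mean, the margin of error is E = z·σ/√n, so n = (zσ/E)².
At 99% confidence, z = 2.576.
n = (2.576 × 17.8 / 5.75)² = 63.59
Round up: n = 64.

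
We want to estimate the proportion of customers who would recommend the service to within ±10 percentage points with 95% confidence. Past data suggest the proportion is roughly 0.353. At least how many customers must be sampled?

n = 88

For a proportion with margin E = 0.1 at 95% confidence, z = 1.960.
n = p̂(1−p̂)(z/E)² = 0.353 × 0.647 × (1.960/0.1)² = 87.74
Round up: n = 88.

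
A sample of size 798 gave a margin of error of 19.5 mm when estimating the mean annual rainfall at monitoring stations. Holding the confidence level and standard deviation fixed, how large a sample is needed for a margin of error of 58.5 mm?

Margin of error scales as 1/√n, so n₂ = n₁·(E₁/E₂)².
n₂ = 798 × (19.5/58.5)² = 798 × 0.1111 = 88.66
Round up: n₂ = 89.

89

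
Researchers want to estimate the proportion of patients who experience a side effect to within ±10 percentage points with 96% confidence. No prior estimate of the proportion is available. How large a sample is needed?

106

For a proportion with margin E = 0.1 at 96% confidence, z = 2.054.
With no prior estimate, use p = 0.5, which maximizes p(1−p) at 0.25.
n = 0.25 × (z/E)² = 0.25 × (2.054/0.1)² = 105.47
Round up: n = 106.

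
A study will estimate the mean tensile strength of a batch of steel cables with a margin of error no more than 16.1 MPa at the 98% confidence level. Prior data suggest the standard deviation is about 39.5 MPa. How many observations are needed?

For a mean, the margin of error is E = z·σ/√n, so n = (zσ/E)².
At 98% confidence, z = 2.326.
n = (2.326 × 39.5 / 16.1)² = 32.57
Round up: n = 33.

n = 33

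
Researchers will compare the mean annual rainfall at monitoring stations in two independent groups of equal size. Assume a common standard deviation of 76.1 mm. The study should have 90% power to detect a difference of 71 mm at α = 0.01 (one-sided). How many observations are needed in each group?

For two equal groups, n per group = 2·((z_α + z_β)·σ/δ)².
z_α = 2.326; z_β = 1.282 (power 90%).
n = 2 × (3.608 × 76.1 / 71)² = 2 × 14.95 = 29.90
Round up: n = 30 per group.

30 per group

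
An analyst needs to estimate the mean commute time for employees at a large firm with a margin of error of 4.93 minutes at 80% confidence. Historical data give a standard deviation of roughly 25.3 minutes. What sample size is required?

n = 44

For a mean, the margin of error is E = z·σ/√n, so n = (zσ/E)².
At 80% confidence, z = 1.282.
n = (1.282 × 25.3 / 4.93)² = 43.28
Round up: n = 44.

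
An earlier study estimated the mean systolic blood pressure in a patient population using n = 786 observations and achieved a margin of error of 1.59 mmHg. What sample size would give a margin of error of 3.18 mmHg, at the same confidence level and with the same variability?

n = 197

Margin of error scales as 1/√n, so n₂ = n₁·(E₁/E₂)².
n₂ = 786 × (1.59/3.18)² = 786 × 0.25 = 196.50
Round up: n₂ = 197.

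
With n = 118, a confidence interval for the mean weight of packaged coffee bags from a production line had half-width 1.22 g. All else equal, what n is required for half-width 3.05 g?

Margin of error scales as 1/√n, so n₂ = n₁·(E₁/E₂)².
n₂ = 118 × (1.22/3.05)² = 118 × 0.16 = 18.88
Round up: n₂ = 19.

n = 19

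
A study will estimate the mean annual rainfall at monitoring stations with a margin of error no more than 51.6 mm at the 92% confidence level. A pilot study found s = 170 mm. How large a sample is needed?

n = 34

For a mean, the margin of error is E = z·σ/√n, so n = (zσ/E)².
At 92% confidence, z = 1.751.
n = (1.751 × 170 / 51.6)² = 33.28
Round up: n = 34.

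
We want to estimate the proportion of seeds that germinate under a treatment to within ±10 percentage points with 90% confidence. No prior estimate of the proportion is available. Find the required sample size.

For a proportion with margin E = 0.1 at 90% confidence, z = 1.645.
With no prior estimate, use p = 0.5, which maximizes p(1−p) at 0.25.
n = 0.25 × (z/E)² = 0.25 × (1.645/0.1)² = 67.65
Round up: n = 68.

68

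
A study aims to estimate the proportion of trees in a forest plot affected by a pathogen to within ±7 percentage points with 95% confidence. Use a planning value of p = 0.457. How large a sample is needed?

195

For a proportion with margin E = 0.07 at 95% confidence, z = 1.960.
n = p̂(1−p̂)(z/E)² = 0.457 × 0.543 × (1.960/0.07)² = 194.55
Round up: n = 195.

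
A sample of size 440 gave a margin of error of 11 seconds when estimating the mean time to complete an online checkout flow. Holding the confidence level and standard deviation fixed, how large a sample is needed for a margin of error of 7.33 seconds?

n = 991

Margin of error scales as 1/√n, so n₂ = n₁·(E₁/E₂)².
n₂ = 440 × (11/7.33)² = 440 × 2.252 = 990.88
Round up: n₂ = 991.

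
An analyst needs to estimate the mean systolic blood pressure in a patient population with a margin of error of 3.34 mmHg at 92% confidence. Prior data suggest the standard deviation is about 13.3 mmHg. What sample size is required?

For a mean, the margin of error is E = z·σ/√n, so n = (zσ/E)².
At 92% confidence, z = 1.751.
n = (1.751 × 13.3 / 3.34)² = 48.62
Round up: n = 49.

n = 49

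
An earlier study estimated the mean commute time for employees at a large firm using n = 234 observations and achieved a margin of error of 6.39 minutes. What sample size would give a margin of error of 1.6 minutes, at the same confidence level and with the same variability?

n = 3733

Margin of error scales as 1/√n, so n₂ = n₁·(E₁/E₂)².
n₂ = 234 × (6.39/1.6)² = 234 × 15.95 = 3732.30
Round up: n₂ = 3733.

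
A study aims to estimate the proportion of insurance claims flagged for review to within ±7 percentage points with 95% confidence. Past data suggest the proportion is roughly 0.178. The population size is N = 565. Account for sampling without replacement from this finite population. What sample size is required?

96

For a proportion with margin E = 0.07 at 95% confidence, z = 1.960.
n = p̂(1−p̂)(z/E)² = 0.178 × 0.822 × (1.960/0.07)² = 114.71 — call this n₀.
Finite-population correction with N = 565: n = n₀ / (1 + (n₀−1)/N) = 114.71 / 1.201 = 95.51
Round up: n = 96.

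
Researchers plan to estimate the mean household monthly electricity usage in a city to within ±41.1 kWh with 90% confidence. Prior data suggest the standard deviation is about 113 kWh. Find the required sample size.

For a mean, the margin of error is E = z·σ/√n, so n = (zσ/E)².
At 90% confidence, z = 1.645.
n = (1.645 × 113 / 41.1)² = 20.46
Round up: n = 21.

21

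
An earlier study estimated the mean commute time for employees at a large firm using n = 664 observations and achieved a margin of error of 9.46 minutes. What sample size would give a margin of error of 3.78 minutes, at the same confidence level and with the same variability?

Margin of error scales as 1/√n, so n₂ = n₁·(E₁/E₂)².
n₂ = 664 × (9.46/3.78)² = 664 × 6.263 = 4158.63
Round up: n₂ = 4159.

n = 4159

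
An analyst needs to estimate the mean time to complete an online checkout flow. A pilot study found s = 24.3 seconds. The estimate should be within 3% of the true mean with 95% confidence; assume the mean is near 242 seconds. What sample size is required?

44

For a mean, the margin of error is E = z·σ/√n, so n = (zσ/E)².
At 95% confidence, z = 1.960.
E = 3% of 242 = 7.26 seconds.
n = (1.960 × 24.3 / 7.26)² = 43.04
Round up: n = 44.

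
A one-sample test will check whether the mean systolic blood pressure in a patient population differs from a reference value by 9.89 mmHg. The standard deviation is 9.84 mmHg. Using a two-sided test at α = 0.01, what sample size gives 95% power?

For a one-sample z-test, n = ((z_{α/2} + z_β)·σ/δ)².
z_{α/2} = 2.576 (two-sided α = 0.01); z_β = 1.645 (power 95% → β = 0.05).
n = (4.221 × 9.84 / 9.89)² = 17.64
Round up: n = 18.

18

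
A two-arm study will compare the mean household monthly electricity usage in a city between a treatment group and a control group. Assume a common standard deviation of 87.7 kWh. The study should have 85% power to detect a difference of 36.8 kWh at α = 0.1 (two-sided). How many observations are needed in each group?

82 per group

For two equal groups, n per group = 2·((z_{α/2} + z_β)·σ/δ)².
z_{α/2} = 1.645; z_β = 1.036 (power 85%).
n = 2 × (2.681 × 87.7 / 36.8)² = 2 × 40.82 = 81.64
Round up: n = 82 per group.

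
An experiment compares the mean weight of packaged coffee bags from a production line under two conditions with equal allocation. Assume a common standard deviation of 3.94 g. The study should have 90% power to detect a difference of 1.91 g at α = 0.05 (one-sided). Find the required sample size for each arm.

73 per group

For two equal groups, n per group = 2·((z_α + z_β)·σ/δ)².
z_α = 1.645; z_β = 1.282 (power 90%).
n = 2 × (2.927 × 3.94 / 1.91)² = 2 × 36.46 = 72.92
Round up: n = 73 per group.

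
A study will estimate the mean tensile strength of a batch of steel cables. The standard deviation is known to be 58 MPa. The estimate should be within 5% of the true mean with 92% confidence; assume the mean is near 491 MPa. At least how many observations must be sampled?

18

For a mean, the margin of error is E = z·σ/√n, so n = (zσ/E)².
At 92% confidence, z = 1.751.
E = 5% of 491 = 24.55 MPa.
n = (1.751 × 58 / 24.55)² = 17.11
Round up: n = 18.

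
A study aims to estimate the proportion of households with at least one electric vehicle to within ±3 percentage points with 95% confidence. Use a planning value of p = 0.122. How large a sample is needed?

For a proportion with margin E = 0.03 at 95% confidence, z = 1.960.
n = p̂(1−p̂)(z/E)² = 0.122 × 0.878 × (1.960/0.03)² = 457.22
Round up: n = 458.

458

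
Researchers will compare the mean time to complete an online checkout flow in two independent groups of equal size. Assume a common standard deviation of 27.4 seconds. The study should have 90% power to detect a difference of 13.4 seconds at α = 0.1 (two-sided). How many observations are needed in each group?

For two equal groups, n per group = 2·((z_{α/2} + z_β)·σ/δ)².
z_{α/2} = 1.645; z_β = 1.282 (power 90%).
n = 2 × (2.927 × 27.4 / 13.4)² = 2 × 35.82 = 71.64
Round up: n = 72 per group.

72 per group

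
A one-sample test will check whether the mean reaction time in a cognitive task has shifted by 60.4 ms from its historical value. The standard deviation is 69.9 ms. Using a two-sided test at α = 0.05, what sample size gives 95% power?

For a one-sample z-test, n = ((z_{α/2} + z_β)·σ/δ)².
z_{α/2} = 1.960 (two-sided α = 0.05); z_β = 1.645 (power 95% → β = 0.05).
n = (3.605 × 69.9 / 60.4)² = 17.41
Round up: n = 18.

18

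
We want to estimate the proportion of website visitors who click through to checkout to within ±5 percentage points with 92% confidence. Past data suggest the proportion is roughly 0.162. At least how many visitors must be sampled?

167

For a proportion with margin E = 0.05 at 92% confidence, z = 1.751.
n = p̂(1−p̂)(z/E)² = 0.162 × 0.838 × (1.751/0.05)² = 166.49
Round up: n = 167.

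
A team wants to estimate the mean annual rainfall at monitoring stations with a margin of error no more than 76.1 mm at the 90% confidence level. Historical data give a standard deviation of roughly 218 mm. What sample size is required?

For a mean, the margin of error is E = z·σ/√n, so n = (zσ/E)².
At 90% confidence, z = 1.645.
n = (1.645 × 218 / 76.1)² = 22.21
Round up: n = 23.

23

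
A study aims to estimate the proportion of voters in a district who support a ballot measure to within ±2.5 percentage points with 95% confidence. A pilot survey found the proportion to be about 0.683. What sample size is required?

n = 1331

For a proportion with margin E = 0.025 at 95% confidence, z = 1.960.
n = p̂(1−p̂)(z/E)² = 0.683 × 0.317 × (1.960/0.025)² = 1330.80
Round up: n = 1331.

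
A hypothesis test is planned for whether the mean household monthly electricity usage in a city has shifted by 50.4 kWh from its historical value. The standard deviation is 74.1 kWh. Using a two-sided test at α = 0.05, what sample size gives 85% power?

20

For a one-sample z-test, n = ((z_{α/2} + z_β)·σ/δ)².
z_{α/2} = 1.960 (two-sided α = 0.05); z_β = 1.036 (power 85% → β = 0.15).
n = (2.996 × 74.1 / 50.4)² = 19.40
Round up: n = 20.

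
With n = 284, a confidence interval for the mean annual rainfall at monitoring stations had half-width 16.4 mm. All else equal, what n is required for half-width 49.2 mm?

32

Margin of error scales as 1/√n, so n₂ = n₁·(E₁/E₂)².
n₂ = 284 × (16.4/49.2)² = 284 × 0.1111 = 31.55
Round up: n₂ = 32.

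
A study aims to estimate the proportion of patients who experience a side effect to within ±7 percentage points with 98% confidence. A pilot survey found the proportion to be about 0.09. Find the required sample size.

n = 91

For a proportion with margin E = 0.07 at 98% confidence, z = 2.326.
n = p̂(1−p̂)(z/E)² = 0.09 × 0.91 × (2.326/0.07)² = 90.43
Round up: n = 91.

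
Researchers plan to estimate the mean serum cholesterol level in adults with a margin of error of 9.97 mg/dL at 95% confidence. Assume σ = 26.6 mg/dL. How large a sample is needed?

28

For a mean, the margin of error is E = z·σ/√n, so n = (zσ/E)².
At 95% confidence, z = 1.960.
n = (1.960 × 26.6 / 9.97)² = 27.35
Round up: n = 28.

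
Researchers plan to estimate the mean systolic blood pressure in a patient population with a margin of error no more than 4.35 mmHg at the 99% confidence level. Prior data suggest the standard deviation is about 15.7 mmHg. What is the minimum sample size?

87

For a mean, the margin of error is E = z·σ/√n, so n = (zσ/E)².
At 99% confidence, z = 2.576.
n = (2.576 × 15.7 / 4.35)² = 86.44
Round up: n = 87.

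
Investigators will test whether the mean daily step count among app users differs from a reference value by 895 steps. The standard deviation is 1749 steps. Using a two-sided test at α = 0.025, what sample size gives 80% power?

37

For a one-sample z-test, n = ((z_{α/2} + z_β)·σ/δ)².
z_{α/2} = 2.241 (two-sided α = 0.025); z_β = 0.842 (power 80% → β = 0.2).
n = (3.083 × 1749 / 895)² = 36.30
Round up: n = 37.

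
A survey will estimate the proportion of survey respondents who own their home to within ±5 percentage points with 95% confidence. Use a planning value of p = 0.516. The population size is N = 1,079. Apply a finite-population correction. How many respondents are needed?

284

For a proportion with margin E = 0.05 at 95% confidence, z = 1.960.
n = p̂(1−p̂)(z/E)² = 0.516 × 0.484 × (1.960/0.05)² = 383.77 — call this n₀.
Finite-population correction with N = 1,079: n = n₀ / (1 + (n₀−1)/N) = 383.77 / 1.355 = 283.23
Round up: n = 284.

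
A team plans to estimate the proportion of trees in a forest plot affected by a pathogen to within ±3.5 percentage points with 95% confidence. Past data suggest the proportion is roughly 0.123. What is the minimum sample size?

n = 339

For a proportion with margin E = 0.035 at 95% confidence, z = 1.960.
n = p̂(1−p̂)(z/E)² = 0.123 × 0.877 × (1.960/0.035)² = 338.28
Round up: n = 339.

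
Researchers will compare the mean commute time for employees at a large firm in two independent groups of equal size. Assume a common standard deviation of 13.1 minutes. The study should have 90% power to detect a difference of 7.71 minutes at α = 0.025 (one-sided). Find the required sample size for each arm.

61 per group

For two equal groups, n per group = 2·((z_α + z_β)·σ/δ)².
z_α = 1.960; z_β = 1.282 (power 90%).
n = 2 × (3.242 × 13.1 / 7.71)² = 2 × 30.34 = 60.68
Round up: n = 61 per group.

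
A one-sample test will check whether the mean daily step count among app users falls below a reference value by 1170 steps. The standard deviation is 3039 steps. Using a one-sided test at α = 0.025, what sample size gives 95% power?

For a one-sample z-test, n = ((z_α + z_β)·σ/δ)².
z_α = 1.960 (one-sided α = 0.025); z_β = 1.645 (power 95% → β = 0.05).
n = (3.605 × 3039 / 1170)² = 87.68
Round up: n = 88.

n = 88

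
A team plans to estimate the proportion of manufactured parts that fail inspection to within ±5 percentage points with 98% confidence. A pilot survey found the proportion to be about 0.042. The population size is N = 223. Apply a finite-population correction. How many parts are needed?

n = 63

For a proportion with margin E = 0.05 at 98% confidence, z = 2.326.
n = p̂(1−p̂)(z/E)² = 0.042 × 0.958 × (2.326/0.05)² = 87.08 — call this n₀.
Finite-population correction with N = 223: n = n₀ / (1 + (n₀−1)/N) = 87.08 / 1.386 = 62.83
Round up: n = 63.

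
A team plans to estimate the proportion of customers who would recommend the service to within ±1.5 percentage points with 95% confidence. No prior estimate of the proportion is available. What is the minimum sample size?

4269

For a proportion with margin E = 0.015 at 95% confidence, z = 1.960.
With no prior estimate, use p = 0.5, which maximizes p(1−p) at 0.25.
n = 0.25 × (z/E)² = 0.25 × (1.960/0.015)² = 4268.44
Round up: n = 4269.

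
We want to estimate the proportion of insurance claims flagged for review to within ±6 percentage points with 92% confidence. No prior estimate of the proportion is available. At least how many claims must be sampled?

For a proportion with margin E = 0.06 at 92% confidence, z = 1.751.
With no prior estimate, use p = 0.5, which maximizes p(1−p) at 0.25.
n = 0.25 × (z/E)² = 0.25 × (1.751/0.06)² = 212.92
Round up: n = 213.

213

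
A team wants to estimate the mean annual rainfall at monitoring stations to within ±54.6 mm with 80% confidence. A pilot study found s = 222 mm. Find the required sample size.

For a mean, the margin of error is E = z·σ/√n, so n = (zσ/E)².
At 80% confidence, z = 1.282.
n = (1.282 × 222 / 54.6)² = 27.17
Round up: n = 28.

28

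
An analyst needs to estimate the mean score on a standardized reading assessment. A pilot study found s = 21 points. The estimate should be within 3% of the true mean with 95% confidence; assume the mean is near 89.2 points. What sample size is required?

For a mean, the margin of error is E = z·σ/√n, so n = (zσ/E)².
At 95% confidence, z = 1.960.
E = 3% of 89.2 = 2.676 points.
n = (1.960 × 21 / 2.676)² = 236.58
Round up: n = 237.

237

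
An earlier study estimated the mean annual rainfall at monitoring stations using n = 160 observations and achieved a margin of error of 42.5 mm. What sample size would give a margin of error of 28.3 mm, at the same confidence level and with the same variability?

n = 361

Margin of error scales as 1/√n, so n₂ = n₁·(E₁/E₂)².
n₂ = 160 × (42.5/28.3)² = 160 × 2.255 = 360.80
Round up: n₂ = 361.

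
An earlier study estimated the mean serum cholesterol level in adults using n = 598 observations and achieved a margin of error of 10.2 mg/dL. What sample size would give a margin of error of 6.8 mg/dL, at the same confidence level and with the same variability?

Margin of error scales as 1/√n, so n₂ = n₁·(E₁/E₂)².
n₂ = 598 × (10.2/6.8)² = 598 × 2.25 = 1345.50
Round up: n₂ = 1346.

n = 1346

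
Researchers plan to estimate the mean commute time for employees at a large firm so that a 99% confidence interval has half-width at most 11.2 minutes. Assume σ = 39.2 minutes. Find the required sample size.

For a mean, the margin of error is E = z·σ/√n, so n = (zσ/E)².
At 99% confidence, z = 2.576.
n = (2.576 × 39.2 / 11.2)² = 81.29
Round up: n = 82.

82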